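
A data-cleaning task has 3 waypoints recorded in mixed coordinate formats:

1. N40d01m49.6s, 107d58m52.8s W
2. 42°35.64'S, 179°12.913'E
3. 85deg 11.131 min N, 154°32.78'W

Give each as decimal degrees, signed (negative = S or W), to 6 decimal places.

1. 40.030444, -107.981333
2. -42.594000, 179.215217
3. 85.185517, -154.546333

Point 1:
  Latitude: 1′ + 49.6″ = 1.82667′; 40 + 1.82667/60 = 40.0304444
  N ⇒ keep positive
  λ: 107° + 58/60 + 52.8/3600 = 107 + 0.966667 + 0.014667 = 107.9813333
  W → negative
Point 2:
  Lat: 42 + 35.64/60 = 42.5940000
  S → negative
  Longitude: 179 + 12.913/60 = 179.2152167
  E → positive
Point 3:
  Lat: 85 + 11.131/60 = 85.1855167
  N ⇒ keep positive
  Lon: 154 + 32.78/60 = 154.5463333
  W ⇒ negate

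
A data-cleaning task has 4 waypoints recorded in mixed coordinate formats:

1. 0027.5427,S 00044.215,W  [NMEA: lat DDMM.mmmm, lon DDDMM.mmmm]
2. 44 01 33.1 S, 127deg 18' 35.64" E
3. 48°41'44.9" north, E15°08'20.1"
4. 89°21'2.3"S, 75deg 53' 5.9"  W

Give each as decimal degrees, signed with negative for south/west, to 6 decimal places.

Point 1:
  Lat: degrees = first 2 digits = 0, minutes = 27.5427; 0 + 27.5427/60 = 0.4590450
  hemisphere S, so the sign is −
  Lon: degrees = first 3 digits = 0, minutes = 44.215; 0 + 44.215/60 = 0.7369167
  W ⇒ negate
Point 2:
  Lat: 1′ + 33.1″ = 1.55167′; 44 + 1.55167/60 = 44.0258611
  S → negative
  Longitude: 127° + 18/60 + 35.64/3600 = 127 + 0.300000 + 0.009900 = 127.3099000
  E ⇒ keep positive
Point 3:
  Latitude: 48 + 41/60 + 44.9/3600 = 48.6958056
  N ⇒ keep positive
  Longitude: 15 + 8/60 + 20.1/3600 = 15.1389167
  E → positive
Point 4:
  φ: 89 + 21/60 + 2.3/3600 = 89.3506389
  S → negative
  Longitude: 53′ + 5.9″ = 53.09833′; 75 + 53.09833/60 = 75.8849722
  hemisphere W, so the sign is −

1. -0.459045, -0.736917
2. -44.025861, 127.309900
3. 48.695806, 15.138917
4. -89.350639, -75.884972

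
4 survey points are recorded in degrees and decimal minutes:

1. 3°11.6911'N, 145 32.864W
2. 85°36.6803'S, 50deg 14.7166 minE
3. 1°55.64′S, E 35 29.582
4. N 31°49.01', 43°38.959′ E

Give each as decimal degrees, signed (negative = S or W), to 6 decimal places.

1. 3.194852, -145.547733
2. -85.611338, 50.245277
3. -1.927333, 35.493033
4. 31.816833, 43.649317

Point 1:
  Latitude: 3 + 11.6911/60 = 3.1948517
  N → positive
  Longitude: 145 + 32.864/60 = 145.5477333
  W → negative
Point 2:
  Latitude: 85 + 36.6803/60 = 85.6113383
  S ⇒ negate
  Lon: 14.7166′ = 0.245277°; total 50.2452767
  E ⇒ keep positive
Point 3:
  Latitude: 55.64′ = 0.927333°; total 1.9273333
  S → negative
  Lon: 35 + 29.582/60 = 35.4930333
  E ⇒ keep positive
Point 4:
  Lat: 31 + 49.01/60 = 31.8168333
  N → positive
  λ: 38.959′ = 0.649317°; total 43.6493167
  E ⇒ keep positive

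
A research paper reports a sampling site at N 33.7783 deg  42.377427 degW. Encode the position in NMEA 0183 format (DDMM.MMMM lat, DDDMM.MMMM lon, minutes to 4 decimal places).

3346.6980,N / 04222.6456,W

Lat: 33° + 0.778300 × 60 = 33° 46.698000′
λ: minutes = (42.377427 − 42) × 60 = 22.645620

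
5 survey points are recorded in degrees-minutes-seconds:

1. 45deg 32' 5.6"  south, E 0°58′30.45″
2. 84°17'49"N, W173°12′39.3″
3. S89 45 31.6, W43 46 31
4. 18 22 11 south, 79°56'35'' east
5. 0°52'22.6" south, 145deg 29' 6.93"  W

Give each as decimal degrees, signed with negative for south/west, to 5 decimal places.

1. -45.53489, 0.97513
2. 84.29694, -173.21092
3. -89.75878, -43.77528
4. -18.36972, 79.94306
5. -0.87294, -145.48526

Point 1:
  φ: 45 + 32/60 + 5.6/3600 = 45.534889
  S ⇒ negate
  λ: 0° + 58/60 + 30.45/3600 = 0 + 0.966667 + 0.008458 = 0.975125
  E ⇒ keep positive
Point 2:
  φ: 84 + 17/60 + 49/3600 = 84.296944
  N → positive
  Longitude: 12′ + 39.3″ = 12.65500′; 173 + 12.65500/60 = 173.210917
  W → negative
Point 3:
  φ: 89 + 45/60 + 31.6/3600 = 89.758778
  S ⇒ negate
  λ: 46′ + 31″ = 46.51667′; 43 + 46.51667/60 = 43.775278
  W → negative
Point 4:
  Lat: 22′ + 11″ = 22.18333′; 18 + 22.18333/60 = 18.369722
  S ⇒ negate
  λ: 56′ + 35″ = 56.58333′; 79 + 56.58333/60 = 79.943056
  E ⇒ keep positive
Point 5:
  Latitude: 0 + 52/60 + 22.6/3600 = 0.872944
  S → negative
  λ: 29′ + 6.93″ = 29.11550′; 145 + 29.11550/60 = 145.485258
  W → negative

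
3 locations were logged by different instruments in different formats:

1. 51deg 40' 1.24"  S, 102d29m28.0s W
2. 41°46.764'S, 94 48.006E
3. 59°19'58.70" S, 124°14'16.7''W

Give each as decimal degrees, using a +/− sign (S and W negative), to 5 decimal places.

Point 1:
  Latitude: 40′ + 1.24″ = 40.02067′; 51 + 40.02067/60 = 51.667011
  hemisphere S, so the sign is −
  Longitude: 102° + 29/60 + 28/3600 = 102 + 0.483333 + 0.007778 = 102.491111
  W ⇒ negate
Point 2:
  Latitude: 41 + 46.764/60 = 41.779400
  S ⇒ negate
  Lon: 48.006′ = 0.800100°; total 94.800100
  E → positive
Point 3:
  Lat: 59 + 19/60 + 58.7/3600 = 59.332972
  S ⇒ negate
  Lon: 124° + 14/60 + 16.7/3600 = 124 + 0.233333 + 0.004639 = 124.237972
  W → negative

1. -51.66701, -102.49111
2. -41.77940, 94.80010
3. -59.33297, -124.23797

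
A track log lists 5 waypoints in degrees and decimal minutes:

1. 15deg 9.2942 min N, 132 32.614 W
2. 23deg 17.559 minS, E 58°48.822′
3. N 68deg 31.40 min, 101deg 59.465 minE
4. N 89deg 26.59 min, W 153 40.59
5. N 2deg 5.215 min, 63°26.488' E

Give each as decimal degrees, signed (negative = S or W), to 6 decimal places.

1. 15.154903, -132.543567
2. -23.292650, 58.813700
3. 68.523333, 101.991083
4. 89.443167, -153.676500
5. 2.086917, 63.441467

Point 1:
  Latitude: 9.2942′ = 0.154903°; total 15.1549033
  N ⇒ keep positive
  λ: 132 + 32.614/60 = 132.5435667
  W ⇒ negate
Point 2:
  Latitude: 23 + 17.559/60 = 23.2926500
  S ⇒ negate
  λ: 58 + 48.822/60 = 58.8137000
  E → positive
Point 3:
  φ: 68 + 31.4/60 = 68.5233333
  N ⇒ keep positive
  Lon: 59.465′ = 0.991083°; total 101.9910833
  E → positive
Point 4:
  Latitude: 89 + 26.59/60 = 89.4431667
  N → positive
  λ: 153 + 40.59/60 = 153.6765000
  hemisphere W, so the sign is −
Point 5:
  φ: 2 + 5.215/60 = 2.0869167
  N ⇒ keep positive
  Longitude: 26.488′ = 0.441467°; total 63.4414667
  E → positive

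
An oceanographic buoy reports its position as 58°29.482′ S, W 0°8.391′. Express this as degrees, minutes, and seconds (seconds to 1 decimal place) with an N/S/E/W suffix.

58°29′28.9″ S, 0°08′23.5″ W

φ: fractional minutes 0.48200 × 60 = 28.920″
Lon: fractional minutes 0.39100 × 60 = 23.460″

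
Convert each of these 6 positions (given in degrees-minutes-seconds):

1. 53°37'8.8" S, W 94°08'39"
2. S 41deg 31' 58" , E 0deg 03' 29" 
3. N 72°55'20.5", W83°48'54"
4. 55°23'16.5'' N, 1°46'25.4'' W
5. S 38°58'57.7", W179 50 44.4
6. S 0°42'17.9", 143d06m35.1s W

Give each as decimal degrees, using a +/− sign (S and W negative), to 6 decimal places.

Point 1:
  Lat: 37′ + 8.8″ = 37.14667′; 53 + 37.14667/60 = 53.6191111
  S → negative
  Lon: 8′ + 39″ = 8.65000′; 94 + 8.65000/60 = 94.1441667
  W → negative
Point 2:
  Latitude: 31′ + 58″ = 31.96667′; 41 + 31.96667/60 = 41.5327778
  hemisphere S, so the sign is −
  λ: 0° + 3/60 + 29/3600 = 0 + 0.050000 + 0.008056 = 0.0580556
  E ⇒ keep positive
Point 3:
  φ: 55′ + 20.5″ = 55.34167′; 72 + 55.34167/60 = 72.9223611
  N ⇒ keep positive
  Longitude: 83 + 48/60 + 54/3600 = 83.8150000
  W ⇒ negate
Point 4:
  φ: 55° + 23/60 + 16.5/3600 = 55 + 0.383333 + 0.004583 = 55.3879167
  N ⇒ keep positive
  Longitude: 1 + 46/60 + 25.4/3600 = 1.7737222
  W → negative
Point 5:
  Latitude: 38° + 58/60 + 57.7/3600 = 38 + 0.966667 + 0.016028 = 38.9826944
  S → negative
  Longitude: 50′ + 44.4″ = 50.74000′; 179 + 50.74000/60 = 179.8456667
  W ⇒ negate
Point 6:
  Latitude: 42′ + 17.9″ = 42.29833′; 0 + 42.29833/60 = 0.7049722
  hemisphere S, so the sign is −
  Longitude: 6′ + 35.1″ = 6.58500′; 143 + 6.58500/60 = 143.1097500
  hemisphere W, so the sign is −

1. -53.619111, -94.144167
2. -41.532778, 0.058056
3. 72.922361, -83.815000
4. 55.387917, -1.773722
5. -38.982694, -179.845667
6. -0.704972, -143.109750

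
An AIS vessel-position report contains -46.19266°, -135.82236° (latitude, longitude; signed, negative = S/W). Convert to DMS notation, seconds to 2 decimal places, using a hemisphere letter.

Latitude is negative → S; |value| = 46.192660
Latitude: 0.192660 × 60 = 11.55960′ → 11′, remainder × 60 = 33.5760″
Longitude is negative → W; |value| = 135.822360
Lon: 0.822360 × 60 = 49.34160′ → 49′, remainder × 60 = 20.4960″

46°11′33.58″ S, 135°49′20.50″ W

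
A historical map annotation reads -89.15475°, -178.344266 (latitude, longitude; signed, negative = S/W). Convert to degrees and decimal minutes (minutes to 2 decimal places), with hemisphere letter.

89° 9.29′ S, 178° 20.66′ W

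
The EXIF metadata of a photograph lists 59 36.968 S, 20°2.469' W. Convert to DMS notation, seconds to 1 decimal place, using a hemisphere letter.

Latitude: fractional minutes 0.96800 × 60 = 58.080″
Lon: 2.46900′ → 2′ and 0.46900 × 60 = 28.140″

59°36′58.1″ S, 20°02′28.1″ W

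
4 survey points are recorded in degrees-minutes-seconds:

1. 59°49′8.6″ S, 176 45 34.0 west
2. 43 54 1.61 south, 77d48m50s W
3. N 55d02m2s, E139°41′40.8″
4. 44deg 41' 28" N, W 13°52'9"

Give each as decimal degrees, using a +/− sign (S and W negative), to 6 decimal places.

1. -59.819056, -176.759444
2. -43.900447, -77.813889
3. 55.033889, 139.694667
4. 44.691111, -13.869167

Point 1:
  Latitude: 59° + 49/60 + 8.6/3600 = 59 + 0.816667 + 0.002389 = 59.8190556
  S → negative
  Lon: 45′ + 34″ = 45.56667′; 176 + 45.56667/60 = 176.7594444
  W ⇒ negate
Point 2:
  Latitude: 43 + 54/60 + 1.61/3600 = 43.9004472
  hemisphere S, so the sign is −
  Longitude: 77 + 48/60 + 50/3600 = 77.8138889
  W ⇒ negate
Point 3:
  φ: 55° + 2/60 + 2/3600 = 55 + 0.033333 + 0.000556 = 55.0338889
  N → positive
  λ: 139 + 41/60 + 40.8/3600 = 139.6946667
  E ⇒ keep positive
Point 4:
  φ: 44° + 41/60 + 28/3600 = 44 + 0.683333 + 0.007778 = 44.6911111
  N ⇒ keep positive
  Longitude: 52′ + 9″ = 52.15000′; 13 + 52.15000/60 = 13.8691667
  W ⇒ negate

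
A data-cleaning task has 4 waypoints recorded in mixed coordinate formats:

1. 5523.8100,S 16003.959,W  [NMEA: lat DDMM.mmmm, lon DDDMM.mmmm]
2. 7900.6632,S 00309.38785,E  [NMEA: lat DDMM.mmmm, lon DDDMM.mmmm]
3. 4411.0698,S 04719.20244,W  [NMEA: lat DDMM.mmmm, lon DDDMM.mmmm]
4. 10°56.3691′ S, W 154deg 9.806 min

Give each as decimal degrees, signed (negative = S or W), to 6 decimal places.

Point 1:
  φ: split at 2 digits → 55° and 23.81′; 55 + 23.81/60 = 55.3968333
  S → negative
  λ: degrees = first 3 digits = 160, minutes = 3.959; 160 + 3.959/60 = 160.0659833
  hemisphere W, so the sign is −
Point 2:
  Lat: degrees = first 2 digits = 79, minutes = 0.6632; 79 + 0.6632/60 = 79.0110533
  S → negative
  Lon: split at 3 digits → 003° and 9.38785′; 3 + 9.38785/60 = 3.1564642
  E → positive
Point 3:
  φ: split at 2 digits → 44° and 11.0698′; 44 + 11.0698/60 = 44.1844967
  hemisphere S, so the sign is −
  Lon: split at 3 digits → 047° and 19.20244′; 47 + 19.20244/60 = 47.3200407
  W ⇒ negate
Point 4:
  Lat: 10 + 56.3691/60 = 10.9394850
  S ⇒ negate
  Lon: 154 + 9.806/60 = 154.1634333
  hemisphere W, so the sign is −

1. -55.396833, -160.065983
2. -79.011053, 3.156464
3. -44.184497, -47.320041
4. -10.939485, -154.163433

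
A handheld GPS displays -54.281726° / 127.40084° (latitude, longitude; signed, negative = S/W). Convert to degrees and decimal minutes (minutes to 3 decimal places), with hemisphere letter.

54° 16.904′ S, 127° 24.050′ E

Latitude is negative → S; |value| = 54.281726
φ: fractional part 0.281726 → 16.90356 minutes
Lon: 127° + 0.400840 × 60 = 127° 24.05040′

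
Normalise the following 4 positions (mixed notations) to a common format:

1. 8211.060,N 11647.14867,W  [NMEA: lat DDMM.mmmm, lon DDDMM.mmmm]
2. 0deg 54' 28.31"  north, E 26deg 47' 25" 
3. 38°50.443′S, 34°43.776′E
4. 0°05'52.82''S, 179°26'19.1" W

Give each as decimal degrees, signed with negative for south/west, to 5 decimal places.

Point 1:
  φ: split at 2 digits → 82° and 11.06′; 82 + 11.06/60 = 82.184333
  N → positive
  Longitude: degrees = first 3 digits = 116, minutes = 47.14867; 116 + 47.14867/60 = 116.785811
  W ⇒ negate
Point 2:
  Latitude: 54′ + 28.31″ = 54.47183′; 0 + 54.47183/60 = 0.907864
  N ⇒ keep positive
  Longitude: 26 + 47/60 + 25/3600 = 26.790278
  E → positive
Point 3:
  Lat: 38 + 50.443/60 = 38.840717
  S ⇒ negate
  Longitude: 43.776′ = 0.729600°; total 34.729600
  E → positive
Point 4:
  Latitude: 5′ + 52.82″ = 5.88033′; 0 + 5.88033/60 = 0.098006
  S ⇒ negate
  λ: 179° + 26/60 + 19.1/3600 = 179 + 0.433333 + 0.005306 = 179.438639
  W ⇒ negate

1. 82.18433, -116.78581
2. 0.90786, 26.79028
3. -38.84072, 34.72960
4. -0.09801, -179.43864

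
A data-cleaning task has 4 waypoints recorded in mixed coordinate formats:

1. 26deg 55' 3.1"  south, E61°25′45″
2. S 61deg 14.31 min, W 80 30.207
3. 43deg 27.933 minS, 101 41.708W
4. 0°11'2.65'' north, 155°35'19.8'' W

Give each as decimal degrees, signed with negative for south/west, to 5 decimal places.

1. -26.91753, 61.42917
2. -61.23850, -80.50345
3. -43.46555, -101.69513
4. 0.18407, -155.58883

Point 1:
  φ: 55′ + 3.1″ = 55.05167′; 26 + 55.05167/60 = 26.917528
  hemisphere S, so the sign is −
  Longitude: 25′ + 45″ = 25.75000′; 61 + 25.75000/60 = 61.429167
  E ⇒ keep positive
Point 2:
  Lat: 14.31′ = 0.238500°; total 61.238500
  S → negative
  λ: 80 + 30.207/60 = 80.503450
  W ⇒ negate
Point 3:
  Lat: 43 + 27.933/60 = 43.465550
  hemisphere S, so the sign is −
  λ: 41.708′ = 0.695133°; total 101.695133
  W → negative
Point 4:
  Latitude: 11′ + 2.65″ = 11.04417′; 0 + 11.04417/60 = 0.184069
  N → positive
  Longitude: 155 + 35/60 + 19.8/3600 = 155.588833
  hemisphere W, so the sign is −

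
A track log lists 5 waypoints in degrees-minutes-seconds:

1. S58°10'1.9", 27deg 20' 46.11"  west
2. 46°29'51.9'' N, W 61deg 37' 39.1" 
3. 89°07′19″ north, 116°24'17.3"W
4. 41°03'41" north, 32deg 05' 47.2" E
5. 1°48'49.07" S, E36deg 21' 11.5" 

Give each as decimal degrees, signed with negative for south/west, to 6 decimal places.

1. -58.167194, -27.346142
2. 46.497750, -61.627528
3. 89.121944, -116.404806
4. 41.061389, 32.096444
5. -1.813631, 36.353194

Point 1:
  Lat: 58 + 10/60 + 1.9/3600 = 58.1671944
  S → negative
  Lon: 20′ + 46.11″ = 20.76850′; 27 + 20.76850/60 = 27.3461417
  hemisphere W, so the sign is −
Point 2:
  Latitude: 29′ + 51.9″ = 29.86500′; 46 + 29.86500/60 = 46.4977500
  N ⇒ keep positive
  λ: 61 + 37/60 + 39.1/3600 = 61.6275278
  W → negative
Point 3:
  Latitude: 7′ + 19″ = 7.31667′; 89 + 7.31667/60 = 89.1219444
  N → positive
  Lon: 116° + 24/60 + 17.3/3600 = 116 + 0.400000 + 0.004806 = 116.4048056
  W → negative
Point 4:
  φ: 41 + 3/60 + 41/3600 = 41.0613889
  N → positive
  λ: 32° + 5/60 + 47.2/3600 = 32 + 0.083333 + 0.013111 = 32.0964444
  E → positive
Point 5:
  φ: 48′ + 49.07″ = 48.81783′; 1 + 48.81783/60 = 1.8136306
  hemisphere S, so the sign is −
  λ: 21′ + 11.5″ = 21.19167′; 36 + 21.19167/60 = 36.3531944
  E → positive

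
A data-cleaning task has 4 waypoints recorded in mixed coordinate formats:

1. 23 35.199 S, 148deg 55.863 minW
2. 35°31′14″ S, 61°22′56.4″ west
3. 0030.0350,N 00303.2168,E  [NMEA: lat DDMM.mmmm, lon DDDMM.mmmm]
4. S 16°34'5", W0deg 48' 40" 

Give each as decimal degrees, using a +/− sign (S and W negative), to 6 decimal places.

Point 1:
  φ: 23 + 35.199/60 = 23.5866500
  S ⇒ negate
  Longitude: 55.863′ = 0.931050°; total 148.9310500
  hemisphere W, so the sign is −
Point 2:
  Lat: 35° + 31/60 + 14/3600 = 35 + 0.516667 + 0.003889 = 35.5205556
  hemisphere S, so the sign is −
  Lon: 22′ + 56.4″ = 22.94000′; 61 + 22.94000/60 = 61.3823333
  W → negative
Point 3:
  Latitude: degrees = first 2 digits = 0, minutes = 30.035; 0 + 30.035/60 = 0.5005833
  N ⇒ keep positive
  Longitude: split at 3 digits → 003° and 3.2168′; 3 + 3.2168/60 = 3.0536133
  E → positive
Point 4:
  φ: 34′ + 5″ = 34.08333′; 16 + 34.08333/60 = 16.5680556
  S → negative
  Lon: 0 + 48/60 + 40/3600 = 0.8111111
  W ⇒ negate

1. -23.586650, -148.931050
2. -35.520556, -61.382333
3. 0.500583, 3.053613
4. -16.568056, -0.811111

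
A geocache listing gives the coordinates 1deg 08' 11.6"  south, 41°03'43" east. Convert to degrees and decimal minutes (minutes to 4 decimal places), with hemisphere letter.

1° 8.1933′ S, 41° 3.7167′ E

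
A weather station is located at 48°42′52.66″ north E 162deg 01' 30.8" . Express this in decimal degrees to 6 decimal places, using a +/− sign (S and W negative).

48.714628, 162.025222

Lat: 48 + 42/60 + 52.66/3600 = 48.7146278
N ⇒ keep positive
λ: 162° + 1/60 + 30.8/3600 = 162 + 0.016667 + 0.008556 = 162.0252222
E → positive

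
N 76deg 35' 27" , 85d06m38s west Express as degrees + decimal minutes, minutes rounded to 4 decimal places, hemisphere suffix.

76° 35.4500′ N, 85° 6.6333′ W

Lat: 35 + 27/60 = 35.450000′
Longitude: seconds/60 = 0.63333; minutes = 6 + 0.63333 = 6.633333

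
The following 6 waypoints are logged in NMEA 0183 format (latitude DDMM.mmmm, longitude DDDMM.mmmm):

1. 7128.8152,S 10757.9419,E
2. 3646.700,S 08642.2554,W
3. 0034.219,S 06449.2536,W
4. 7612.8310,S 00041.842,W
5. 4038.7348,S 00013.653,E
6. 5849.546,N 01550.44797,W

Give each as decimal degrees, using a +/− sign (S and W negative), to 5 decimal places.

Point 1:
  Lat: split at 2 digits → 71° and 28.8152′; 71 + 28.8152/60 = 71.480253
  hemisphere S, so the sign is −
  Longitude: split at 3 digits → 107° and 57.9419′; 107 + 57.9419/60 = 107.965698
  E ⇒ keep positive
Point 2:
  φ: degrees = first 2 digits = 36, minutes = 46.7; 36 + 46.7/60 = 36.778333
  S → negative
  Longitude: degrees = first 3 digits = 86, minutes = 42.2554; 86 + 42.2554/60 = 86.704257
  W ⇒ negate
Point 3:
  φ: degrees = first 2 digits = 0, minutes = 34.219; 0 + 34.219/60 = 0.570317
  S ⇒ negate
  λ: split at 3 digits → 064° and 49.2536′; 64 + 49.2536/60 = 64.820893
  W → negative
Point 4:
  Lat: split at 2 digits → 76° and 12.831′; 76 + 12.831/60 = 76.213850
  S ⇒ negate
  Longitude: degrees = first 3 digits = 0, minutes = 41.842; 0 + 41.842/60 = 0.697367
  hemisphere W, so the sign is −
Point 5:
  Latitude: degrees = first 2 digits = 40, minutes = 38.7348; 40 + 38.7348/60 = 40.645580
  S → negative
  Longitude: degrees = first 3 digits = 0, minutes = 13.653; 0 + 13.653/60 = 0.227550
  E → positive
Point 6:
  φ: degrees = first 2 digits = 58, minutes = 49.546; 58 + 49.546/60 = 58.825767
  N → positive
  Lon: degrees = first 3 digits = 15, minutes = 50.44797; 15 + 50.44797/60 = 15.840800
  W ⇒ negate

1. -71.48025, 107.96570
2. -36.77833, -86.70426
3. -0.57032, -64.82089
4. -76.21385, -0.69737
5. -40.64558, 0.22755
6. 58.82577, -15.84080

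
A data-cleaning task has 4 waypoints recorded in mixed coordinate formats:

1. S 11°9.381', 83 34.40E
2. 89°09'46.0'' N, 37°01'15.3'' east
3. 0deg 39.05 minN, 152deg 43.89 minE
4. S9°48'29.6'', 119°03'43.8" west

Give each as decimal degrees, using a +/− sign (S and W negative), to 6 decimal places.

1. -11.156350, 83.573333
2. 89.162778, 37.020917
3. 0.650833, 152.731500
4. -9.808222, -119.062167

Point 1:
  Latitude: 9.381′ = 0.156350°; total 11.1563500
  S ⇒ negate
  Lon: 83 + 34.4/60 = 83.5733333
  E ⇒ keep positive
Point 2:
  φ: 89 + 9/60 + 46/3600 = 89.1627778
  N → positive
  Lon: 37° + 1/60 + 15.3/3600 = 37 + 0.016667 + 0.004250 = 37.0209167
  E → positive
Point 3:
  Latitude: 39.05′ = 0.650833°; total 0.6508333
  N → positive
  Lon: 43.89′ = 0.731500°; total 152.7315000
  E → positive
Point 4:
  φ: 9 + 48/60 + 29.6/3600 = 9.8082222
  hemisphere S, so the sign is −
  Lon: 3′ + 43.8″ = 3.73000′; 119 + 3.73000/60 = 119.0621667
  W ⇒ negate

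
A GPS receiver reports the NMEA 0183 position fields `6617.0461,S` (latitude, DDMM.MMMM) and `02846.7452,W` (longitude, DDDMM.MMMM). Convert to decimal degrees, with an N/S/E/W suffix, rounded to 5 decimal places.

Lat: degrees = first 2 digits = 66, minutes = 17.0461; 66 + 17.0461/60 = 66.284102
Longitude: degrees = first 3 digits = 28, minutes = 46.7452; 28 + 46.7452/60 = 28.779087

66.28410° S, 28.77909° W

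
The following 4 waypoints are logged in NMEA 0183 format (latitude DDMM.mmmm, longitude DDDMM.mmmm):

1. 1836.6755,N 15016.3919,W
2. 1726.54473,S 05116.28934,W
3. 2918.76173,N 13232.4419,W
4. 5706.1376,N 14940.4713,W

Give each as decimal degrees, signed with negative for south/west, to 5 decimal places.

Point 1:
  Latitude: degrees = first 2 digits = 18, minutes = 36.6755; 18 + 36.6755/60 = 18.611258
  N → positive
  Lon: degrees = first 3 digits = 150, minutes = 16.3919; 150 + 16.3919/60 = 150.273198
  W ⇒ negate
Point 2:
  Latitude: degrees = first 2 digits = 17, minutes = 26.54473; 17 + 26.54473/60 = 17.442412
  hemisphere S, so the sign is −
  Lon: split at 3 digits → 051° and 16.28934′; 51 + 16.28934/60 = 51.271489
  W → negative
Point 3:
  Lat: split at 2 digits → 29° and 18.76173′; 29 + 18.76173/60 = 29.312696
  N ⇒ keep positive
  Lon: split at 3 digits → 132° and 32.4419′; 132 + 32.4419/60 = 132.540698
  W → negative
Point 4:
  Latitude: degrees = first 2 digits = 57, minutes = 6.1376; 57 + 6.1376/60 = 57.102293
  N ⇒ keep positive
  λ: degrees = first 3 digits = 149, minutes = 40.4713; 149 + 40.4713/60 = 149.674522
  W ⇒ negate

1. 18.61126, -150.27320
2. -17.44241, -51.27149
3. 29.31270, -132.54070
4. 57.10229, -149.67452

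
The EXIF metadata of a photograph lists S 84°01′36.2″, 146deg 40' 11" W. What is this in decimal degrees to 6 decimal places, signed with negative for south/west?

Lat: 84° + 1/60 + 36.2/3600 = 84 + 0.016667 + 0.010056 = 84.0267222
S ⇒ negate
Lon: 146° + 40/60 + 11/3600 = 146 + 0.666667 + 0.003056 = 146.6697222
W ⇒ negate

-84.026722, -146.669722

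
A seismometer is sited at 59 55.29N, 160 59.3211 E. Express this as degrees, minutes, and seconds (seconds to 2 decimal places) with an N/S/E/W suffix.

59°55′17.40″ N, 160°59′19.27″ E

Lat: fractional minutes 0.29000 × 60 = 17.4000″
Longitude: fractional minutes 0.32110 × 60 = 19.2660″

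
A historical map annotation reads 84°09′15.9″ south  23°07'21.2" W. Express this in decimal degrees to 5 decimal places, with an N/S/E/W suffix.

84.15442° S, 23.12256° W

Lat: 84 + 9/60 + 15.9/3600 = 84.154417
Lon: 7′ + 21.2″ = 7.35333′; 23 + 7.35333/60 = 23.122556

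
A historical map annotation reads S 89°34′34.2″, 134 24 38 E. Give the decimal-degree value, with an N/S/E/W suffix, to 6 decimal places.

Lat: 89 + 34/60 + 34.2/3600 = 89.5761667
Lon: 134° + 24/60 + 38/3600 = 134 + 0.400000 + 0.010556 = 134.4105556

89.576167° S, 134.410556° E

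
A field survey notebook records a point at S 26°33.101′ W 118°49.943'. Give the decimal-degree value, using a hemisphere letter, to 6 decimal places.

Latitude: 33.101′ = 0.551683°; total 26.5516833
λ: 49.943′ = 0.832383°; total 118.8323833

26.551683° S, 118.832383° W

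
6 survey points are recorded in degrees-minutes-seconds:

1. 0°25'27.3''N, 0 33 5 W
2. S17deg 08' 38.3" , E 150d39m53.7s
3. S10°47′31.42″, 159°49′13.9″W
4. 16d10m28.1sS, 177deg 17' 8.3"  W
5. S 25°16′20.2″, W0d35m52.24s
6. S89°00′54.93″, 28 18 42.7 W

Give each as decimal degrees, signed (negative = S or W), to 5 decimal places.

1. 0.42425, -0.55139
2. -17.14397, 150.66492
3. -10.79206, -159.82053
4. -16.17447, -177.28564
5. -25.27228, -0.59784
6. -89.01526, -28.31186

Point 1:
  Lat: 25′ + 27.3″ = 25.45500′; 0 + 25.45500/60 = 0.424250
  N ⇒ keep positive
  Longitude: 0 + 33/60 + 5/3600 = 0.551389
  hemisphere W, so the sign is −
Point 2:
  Lat: 8′ + 38.3″ = 8.63833′; 17 + 8.63833/60 = 17.143972
  S ⇒ negate
  Lon: 150° + 39/60 + 53.7/3600 = 150 + 0.650000 + 0.014917 = 150.664917
  E → positive
Point 3:
  Lat: 10 + 47/60 + 31.42/3600 = 10.792061
  S ⇒ negate
  λ: 159° + 49/60 + 13.9/3600 = 159 + 0.816667 + 0.003861 = 159.820528
  hemisphere W, so the sign is −
Point 4:
  φ: 10′ + 28.1″ = 10.46833′; 16 + 10.46833/60 = 16.174472
  S ⇒ negate
  λ: 177 + 17/60 + 8.3/3600 = 177.285639
  hemisphere W, so the sign is −
Point 5:
  φ: 25° + 16/60 + 20.2/3600 = 25 + 0.266667 + 0.005611 = 25.272278
  hemisphere S, so the sign is −
  λ: 35′ + 52.24″ = 35.87067′; 0 + 35.87067/60 = 0.597844
  W ⇒ negate
Point 6:
  Lat: 89° + 0/60 + 54.93/3600 = 89 + 0.000000 + 0.015258 = 89.015258
  hemisphere S, so the sign is −
  λ: 18′ + 42.7″ = 18.71167′; 28 + 18.71167/60 = 28.311861
  hemisphere W, so the sign is −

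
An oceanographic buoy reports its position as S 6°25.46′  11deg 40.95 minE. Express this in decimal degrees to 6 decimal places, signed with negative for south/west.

-6.424333, 11.682500

Latitude: 6 + 25.46/60 = 6.4243333
S ⇒ negate
Lon: 11 + 40.95/60 = 11.6825000
E → positive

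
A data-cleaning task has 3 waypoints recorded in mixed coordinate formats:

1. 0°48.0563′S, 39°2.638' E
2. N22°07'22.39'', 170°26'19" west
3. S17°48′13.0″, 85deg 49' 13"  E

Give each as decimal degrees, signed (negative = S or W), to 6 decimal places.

1. -0.800938, 39.043967
2. 22.122886, -170.438611
3. -17.803611, 85.820278

Point 1:
  φ: 48.0563′ = 0.800938°; total 0.8009383
  S → negative
  λ: 2.638′ = 0.043967°; total 39.0439667
  E ⇒ keep positive
Point 2:
  Latitude: 22 + 7/60 + 22.39/3600 = 22.1228861
  N ⇒ keep positive
  λ: 26′ + 19″ = 26.31667′; 170 + 26.31667/60 = 170.4386111
  hemisphere W, so the sign is −
Point 3:
  Latitude: 17° + 48/60 + 13/3600 = 17 + 0.800000 + 0.003611 = 17.8036111
  hemisphere S, so the sign is −
  Lon: 85° + 49/60 + 13/3600 = 85 + 0.816667 + 0.003611 = 85.8202778
  E → positive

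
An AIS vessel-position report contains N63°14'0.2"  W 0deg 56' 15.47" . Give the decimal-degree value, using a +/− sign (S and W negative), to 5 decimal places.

φ: 14′ + 0.2″ = 14.00333′; 63 + 14.00333/60 = 63.233389
N ⇒ keep positive
Longitude: 56′ + 15.47″ = 56.25783′; 0 + 56.25783/60 = 0.937631
W ⇒ negate

63.23339, -0.93763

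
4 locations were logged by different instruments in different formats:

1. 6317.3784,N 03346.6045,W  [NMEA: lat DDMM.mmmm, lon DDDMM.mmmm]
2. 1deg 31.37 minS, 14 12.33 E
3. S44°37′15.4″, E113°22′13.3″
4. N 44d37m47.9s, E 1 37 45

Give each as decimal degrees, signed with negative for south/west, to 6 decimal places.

Point 1:
  Lat: degrees = first 2 digits = 63, minutes = 17.3784; 63 + 17.3784/60 = 63.2896400
  N → positive
  Lon: split at 3 digits → 033° and 46.6045′; 33 + 46.6045/60 = 33.7767417
  W ⇒ negate
Point 2:
  Latitude: 1 + 31.37/60 = 1.5228333
  S → negative
  λ: 14 + 12.33/60 = 14.2055000
  E → positive
Point 3:
  Lat: 44 + 37/60 + 15.4/3600 = 44.6209444
  S ⇒ negate
  Lon: 113 + 22/60 + 13.3/3600 = 113.3703611
  E → positive
Point 4:
  Lat: 37′ + 47.9″ = 37.79833′; 44 + 37.79833/60 = 44.6299722
  N ⇒ keep positive
  Lon: 37′ + 45″ = 37.75000′; 1 + 37.75000/60 = 1.6291667
  E → positive

1. 63.289640, -33.776742
2. -1.522833, 14.205500
3. -44.620944, 113.370361
4. 44.629972, 1.629167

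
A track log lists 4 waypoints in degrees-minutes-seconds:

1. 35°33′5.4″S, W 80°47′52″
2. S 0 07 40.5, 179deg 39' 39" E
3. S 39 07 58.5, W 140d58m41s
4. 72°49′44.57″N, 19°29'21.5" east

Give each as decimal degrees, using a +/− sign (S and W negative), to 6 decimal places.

1. -35.551500, -80.797778
2. -0.127917, 179.660833
3. -39.132917, -140.978056
4. 72.829047, 19.489306

Point 1:
  φ: 35 + 33/60 + 5.4/3600 = 35.5515000
  hemisphere S, so the sign is −
  λ: 80° + 47/60 + 52/3600 = 80 + 0.783333 + 0.014444 = 80.7977778
  hemisphere W, so the sign is −
Point 2:
  φ: 0 + 7/60 + 40.5/3600 = 0.1279167
  hemisphere S, so the sign is −
  Longitude: 179° + 39/60 + 39/3600 = 179 + 0.650000 + 0.010833 = 179.6608333
  E ⇒ keep positive
Point 3:
  Latitude: 39 + 7/60 + 58.5/3600 = 39.1329167
  S ⇒ negate
  λ: 140 + 58/60 + 41/3600 = 140.9780556
  W ⇒ negate
Point 4:
  φ: 72° + 49/60 + 44.57/3600 = 72 + 0.816667 + 0.012381 = 72.8290472
  N ⇒ keep positive
  Longitude: 29′ + 21.5″ = 29.35833′; 19 + 29.35833/60 = 19.4893056
  E ⇒ keep positive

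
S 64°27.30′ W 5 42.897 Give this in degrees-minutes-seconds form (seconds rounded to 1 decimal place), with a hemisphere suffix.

Lat: fractional minutes 0.30000 × 60 = 18.000″
Longitude: fractional minutes 0.89700 × 60 = 53.820″

64°27′18.0″ S, 5°42′53.8″ W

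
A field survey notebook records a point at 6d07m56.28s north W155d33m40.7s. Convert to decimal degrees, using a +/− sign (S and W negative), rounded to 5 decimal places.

Lat: 6 + 7/60 + 56.28/3600 = 6.132300
N ⇒ keep positive
Lon: 155 + 33/60 + 40.7/3600 = 155.561306
hemisphere W, so the sign is −

6.13230, -155.56131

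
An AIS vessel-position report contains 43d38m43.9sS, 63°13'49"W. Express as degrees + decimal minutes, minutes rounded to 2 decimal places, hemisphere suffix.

43° 38.73′ S, 63° 13.82′ W

Lat: seconds/60 = 0.73167; minutes = 38 + 0.73167 = 38.7317
λ: 13 + 49/60 = 13.8167′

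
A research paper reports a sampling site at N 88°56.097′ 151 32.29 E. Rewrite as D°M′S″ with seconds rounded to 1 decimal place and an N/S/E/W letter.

88°56′5.8″ N, 151°32′17.4″ E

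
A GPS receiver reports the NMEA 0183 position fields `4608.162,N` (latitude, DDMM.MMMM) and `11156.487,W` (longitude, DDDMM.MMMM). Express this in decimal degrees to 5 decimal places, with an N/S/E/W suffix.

46.13603° N, 111.94145° W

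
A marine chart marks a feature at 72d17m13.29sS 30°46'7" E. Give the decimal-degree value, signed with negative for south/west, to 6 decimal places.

Lat: 72° + 17/60 + 13.29/3600 = 72 + 0.283333 + 0.003692 = 72.2870250
hemisphere S, so the sign is −
Longitude: 30° + 46/60 + 7/3600 = 30 + 0.766667 + 0.001944 = 30.7686111
E ⇒ keep positive

-72.287025, 30.768611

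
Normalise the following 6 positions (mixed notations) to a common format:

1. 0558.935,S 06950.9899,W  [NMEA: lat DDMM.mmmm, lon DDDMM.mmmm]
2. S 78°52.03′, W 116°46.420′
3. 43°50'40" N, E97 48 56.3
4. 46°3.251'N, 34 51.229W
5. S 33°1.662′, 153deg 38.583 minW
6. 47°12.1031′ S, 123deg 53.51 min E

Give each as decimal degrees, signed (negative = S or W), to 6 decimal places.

1. -5.982250, -69.849832
2. -78.867167, -116.773667
3. 43.844444, 97.815639
4. 46.054183, -34.853817
5. -33.027700, -153.643050
6. -47.201718, 123.891833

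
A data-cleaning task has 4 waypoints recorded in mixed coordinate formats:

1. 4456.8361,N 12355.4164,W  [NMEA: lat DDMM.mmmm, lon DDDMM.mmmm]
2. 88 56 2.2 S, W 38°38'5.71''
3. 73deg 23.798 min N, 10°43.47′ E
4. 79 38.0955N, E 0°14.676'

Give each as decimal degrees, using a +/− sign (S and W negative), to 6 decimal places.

1. 44.947268, -123.923607
2. -88.933944, -38.634919
3. 73.396633, 10.724500
4. 79.634925, 0.244600

Point 1:
  Lat: split at 2 digits → 44° and 56.8361′; 44 + 56.8361/60 = 44.9472683
  N → positive
  Longitude: degrees = first 3 digits = 123, minutes = 55.4164; 123 + 55.4164/60 = 123.9236067
  W ⇒ negate
Point 2:
  Latitude: 88° + 56/60 + 2.2/3600 = 88 + 0.933333 + 0.000611 = 88.9339444
  S → negative
  λ: 38° + 38/60 + 5.71/3600 = 38 + 0.633333 + 0.001586 = 38.6349194
  hemisphere W, so the sign is −
Point 3:
  Lat: 23.798′ = 0.396633°; total 73.3966333
  N → positive
  Longitude: 43.47′ = 0.724500°; total 10.7245000
  E → positive
Point 4:
  Latitude: 79 + 38.0955/60 = 79.6349250
  N ⇒ keep positive
  Lon: 14.676′ = 0.244600°; total 0.2446000
  E ⇒ keep positive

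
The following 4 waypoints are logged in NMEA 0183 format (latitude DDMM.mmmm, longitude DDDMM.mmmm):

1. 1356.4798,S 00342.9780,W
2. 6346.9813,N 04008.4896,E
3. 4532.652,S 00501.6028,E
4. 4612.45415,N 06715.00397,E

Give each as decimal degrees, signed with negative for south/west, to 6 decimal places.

Point 1:
  Lat: degrees = first 2 digits = 13, minutes = 56.4798; 13 + 56.4798/60 = 13.9413300
  hemisphere S, so the sign is −
  λ: degrees = first 3 digits = 3, minutes = 42.978; 3 + 42.978/60 = 3.7163000
  W ⇒ negate
Point 2:
  Latitude: degrees = first 2 digits = 63, minutes = 46.9813; 63 + 46.9813/60 = 63.7830217
  N ⇒ keep positive
  λ: split at 3 digits → 040° and 8.4896′; 40 + 8.4896/60 = 40.1414933
  E ⇒ keep positive
Point 3:
  Latitude: degrees = first 2 digits = 45, minutes = 32.652; 45 + 32.652/60 = 45.5442000
  S ⇒ negate
  Lon: degrees = first 3 digits = 5, minutes = 1.6028; 5 + 1.6028/60 = 5.0267133
  E → positive
Point 4:
  φ: degrees = first 2 digits = 46, minutes = 12.45415; 46 + 12.45415/60 = 46.2075692
  N ⇒ keep positive
  Longitude: degrees = first 3 digits = 67, minutes = 15.00397; 67 + 15.00397/60 = 67.2500662
  E → positive

1. -13.941330, -3.716300
2. 63.783022, 40.141493
3. -45.544200, 5.026713
4. 46.207569, 67.250066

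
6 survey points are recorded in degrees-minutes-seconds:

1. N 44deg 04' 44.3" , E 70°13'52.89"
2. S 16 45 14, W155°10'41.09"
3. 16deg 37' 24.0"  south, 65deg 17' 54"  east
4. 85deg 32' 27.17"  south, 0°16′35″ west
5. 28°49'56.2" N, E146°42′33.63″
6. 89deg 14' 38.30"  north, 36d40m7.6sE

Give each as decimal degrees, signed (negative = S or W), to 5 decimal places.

1. 44.07897, 70.23136
2. -16.75389, -155.17808
3. -16.62333, 65.29833
4. -85.54088, -0.27639
5. 28.83228, 146.70934
6. 89.24397, 36.66878

Point 1:
  Latitude: 44 + 4/60 + 44.3/3600 = 44.078972
  N ⇒ keep positive
  Longitude: 70 + 13/60 + 52.89/3600 = 70.231358
  E → positive
Point 2:
  Lat: 16 + 45/60 + 14/3600 = 16.753889
  S → negative
  Longitude: 10′ + 41.09″ = 10.68483′; 155 + 10.68483/60 = 155.178081
  W → negative
Point 3:
  φ: 16° + 37/60 + 24/3600 = 16 + 0.616667 + 0.006667 = 16.623333
  S → negative
  Longitude: 65° + 17/60 + 54/3600 = 65 + 0.283333 + 0.015000 = 65.298333
  E → positive
Point 4:
  Lat: 85° + 32/60 + 27.17/3600 = 85 + 0.533333 + 0.007547 = 85.540881
  hemisphere S, so the sign is −
  λ: 0° + 16/60 + 35/3600 = 0 + 0.266667 + 0.009722 = 0.276389
  hemisphere W, so the sign is −
Point 5:
  Latitude: 28 + 49/60 + 56.2/3600 = 28.832278
  N ⇒ keep positive
  Longitude: 42′ + 33.63″ = 42.56050′; 146 + 42.56050/60 = 146.709342
  E → positive
Point 6:
  φ: 89° + 14/60 + 38.3/3600 = 89 + 0.233333 + 0.010639 = 89.243972
  N → positive
  λ: 40′ + 7.6″ = 40.12667′; 36 + 40.12667/60 = 36.668778
  E ⇒ keep positive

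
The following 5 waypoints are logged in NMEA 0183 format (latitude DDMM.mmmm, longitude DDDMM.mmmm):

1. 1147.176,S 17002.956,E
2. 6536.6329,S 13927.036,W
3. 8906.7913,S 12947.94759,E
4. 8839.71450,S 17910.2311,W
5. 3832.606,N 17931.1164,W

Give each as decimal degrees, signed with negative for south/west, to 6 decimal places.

1. -11.786267, 170.049267
2. -65.610548, -139.450600
3. -89.113188, 129.799127
4. -88.661908, -179.170518
5. 38.543433, -179.518607

Point 1:
  φ: degrees = first 2 digits = 11, minutes = 47.176; 11 + 47.176/60 = 11.7862667
  S ⇒ negate
  λ: split at 3 digits → 170° and 2.956′; 170 + 2.956/60 = 170.0492667
  E ⇒ keep positive
Point 2:
  φ: degrees = first 2 digits = 65, minutes = 36.6329; 65 + 36.6329/60 = 65.6105483
  hemisphere S, so the sign is −
  Lon: degrees = first 3 digits = 139, minutes = 27.036; 139 + 27.036/60 = 139.4506000
  hemisphere W, so the sign is −
Point 3:
  φ: split at 2 digits → 89° and 6.7913′; 89 + 6.7913/60 = 89.1131883
  hemisphere S, so the sign is −
  λ: degrees = first 3 digits = 129, minutes = 47.94759; 129 + 47.94759/60 = 129.7991265
  E → positive
Point 4:
  φ: split at 2 digits → 88° and 39.7145′; 88 + 39.7145/60 = 88.6619083
  hemisphere S, so the sign is −
  Longitude: degrees = first 3 digits = 179, minutes = 10.2311; 179 + 10.2311/60 = 179.1705183
  hemisphere W, so the sign is −
Point 5:
  Latitude: split at 2 digits → 38° and 32.606′; 38 + 32.606/60 = 38.5434333
  N ⇒ keep positive
  λ: split at 3 digits → 179° and 31.1164′; 179 + 31.1164/60 = 179.5186067
  hemisphere W, so the sign is −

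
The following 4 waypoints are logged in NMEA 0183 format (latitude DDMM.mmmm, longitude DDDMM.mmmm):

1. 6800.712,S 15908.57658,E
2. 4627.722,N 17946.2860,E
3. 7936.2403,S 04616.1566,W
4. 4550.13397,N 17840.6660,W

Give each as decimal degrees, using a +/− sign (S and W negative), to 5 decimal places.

1. -68.01187, 159.14294
2. 46.46203, 179.77143
3. -79.60401, -46.26928
4. 45.83557, -178.67777

Point 1:
  Latitude: degrees = first 2 digits = 68, minutes = 0.712; 68 + 0.712/60 = 68.011867
  hemisphere S, so the sign is −
  λ: split at 3 digits → 159° and 8.57658′; 159 + 8.57658/60 = 159.142943
  E ⇒ keep positive
Point 2:
  Lat: degrees = first 2 digits = 46, minutes = 27.722; 46 + 27.722/60 = 46.462033
  N ⇒ keep positive
  Lon: split at 3 digits → 179° and 46.286′; 179 + 46.286/60 = 179.771433
  E ⇒ keep positive
Point 3:
  Lat: split at 2 digits → 79° and 36.2403′; 79 + 36.2403/60 = 79.604005
  S ⇒ negate
  Lon: degrees = first 3 digits = 46, minutes = 16.1566; 46 + 16.1566/60 = 46.269277
  W → negative
Point 4:
  φ: split at 2 digits → 45° and 50.13397′; 45 + 50.13397/60 = 45.835566
  N → positive
  Longitude: degrees = first 3 digits = 178, minutes = 40.666; 178 + 40.666/60 = 178.677767
  W → negative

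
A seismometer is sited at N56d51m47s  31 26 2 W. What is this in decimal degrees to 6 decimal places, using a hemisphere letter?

Latitude: 56° + 51/60 + 47/3600 = 56 + 0.850000 + 0.013056 = 56.8630556
λ: 26′ + 2″ = 26.03333′; 31 + 26.03333/60 = 31.4338889

56.863056° N, 31.433889° W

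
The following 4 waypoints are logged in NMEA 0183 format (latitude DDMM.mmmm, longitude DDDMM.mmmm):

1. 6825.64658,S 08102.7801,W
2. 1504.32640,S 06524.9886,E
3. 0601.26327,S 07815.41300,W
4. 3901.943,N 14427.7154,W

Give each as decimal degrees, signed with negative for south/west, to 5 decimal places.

1. -68.42744, -81.04634
2. -15.07211, 65.41648
3. -6.02105, -78.25688
4. 39.03238, -144.46192

Point 1:
  Latitude: degrees = first 2 digits = 68, minutes = 25.64658; 68 + 25.64658/60 = 68.427443
  S → negative
  λ: degrees = first 3 digits = 81, minutes = 2.7801; 81 + 2.7801/60 = 81.046335
  W → negative
Point 2:
  Lat: degrees = first 2 digits = 15, minutes = 4.3264; 15 + 4.3264/60 = 15.072107
  hemisphere S, so the sign is −
  Lon: degrees = first 3 digits = 65, minutes = 24.9886; 65 + 24.9886/60 = 65.416477
  E ⇒ keep positive
Point 3:
  φ: split at 2 digits → 06° and 1.26327′; 6 + 1.26327/60 = 6.021055
  hemisphere S, so the sign is −
  Longitude: degrees = first 3 digits = 78, minutes = 15.413; 78 + 15.413/60 = 78.256883
  W → negative
Point 4:
  φ: degrees = first 2 digits = 39, minutes = 1.943; 39 + 1.943/60 = 39.032383
  N → positive
  Longitude: split at 3 digits → 144° and 27.7154′; 144 + 27.7154/60 = 144.461923
  W → negative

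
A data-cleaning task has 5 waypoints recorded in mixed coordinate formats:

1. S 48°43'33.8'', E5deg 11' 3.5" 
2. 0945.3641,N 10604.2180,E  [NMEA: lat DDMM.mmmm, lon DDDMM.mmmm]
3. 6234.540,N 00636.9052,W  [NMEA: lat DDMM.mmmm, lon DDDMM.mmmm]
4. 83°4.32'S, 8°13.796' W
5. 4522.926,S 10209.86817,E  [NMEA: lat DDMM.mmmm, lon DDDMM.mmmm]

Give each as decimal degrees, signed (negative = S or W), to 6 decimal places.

1. -48.726056, 5.184306
2. 9.756068, 106.070300
3. 62.575667, -6.615087
4. -83.072000, -8.229933
5. -45.382100, 102.164470

Point 1:
  Latitude: 43′ + 33.8″ = 43.56333′; 48 + 43.56333/60 = 48.7260556
  hemisphere S, so the sign is −
  λ: 5° + 11/60 + 3.5/3600 = 5 + 0.183333 + 0.000972 = 5.1843056
  E → positive
Point 2:
  φ: degrees = first 2 digits = 9, minutes = 45.3641; 9 + 45.3641/60 = 9.7560683
  N ⇒ keep positive
  λ: split at 3 digits → 106° and 4.218′; 106 + 4.218/60 = 106.0703000
  E → positive
Point 3:
  φ: degrees = first 2 digits = 62, minutes = 34.54; 62 + 34.54/60 = 62.5756667
  N → positive
  Lon: degrees = first 3 digits = 6, minutes = 36.9052; 6 + 36.9052/60 = 6.6150867
  W ⇒ negate
Point 4:
  φ: 83 + 4.32/60 = 83.0720000
  S ⇒ negate
  λ: 13.796′ = 0.229933°; total 8.2299333
  W ⇒ negate
Point 5:
  Latitude: degrees = first 2 digits = 45, minutes = 22.926; 45 + 22.926/60 = 45.3821000
  S ⇒ negate
  λ: split at 3 digits → 102° and 9.86817′; 102 + 9.86817/60 = 102.1644695
  E → positive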